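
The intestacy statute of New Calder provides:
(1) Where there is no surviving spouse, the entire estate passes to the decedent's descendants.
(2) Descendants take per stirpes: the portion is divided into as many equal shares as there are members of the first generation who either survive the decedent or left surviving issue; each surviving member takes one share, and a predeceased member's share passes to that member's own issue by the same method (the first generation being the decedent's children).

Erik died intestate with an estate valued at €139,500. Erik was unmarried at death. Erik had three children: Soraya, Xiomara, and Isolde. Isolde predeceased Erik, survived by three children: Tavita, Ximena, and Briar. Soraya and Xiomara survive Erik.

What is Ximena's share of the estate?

Ximena receives €15,500.

The entire €139,500 passes to the descendants.
That amount (€139,500) is divided into 3 shares of €46,500: Soraya and Xiomara each take €46,500; Isolde's €46,500 share passes to Isolde's issue.
Isolde's share (€46,500) is divided into 3 shares of €15,500: Tavita, Ximena, and Briar each take €15,500.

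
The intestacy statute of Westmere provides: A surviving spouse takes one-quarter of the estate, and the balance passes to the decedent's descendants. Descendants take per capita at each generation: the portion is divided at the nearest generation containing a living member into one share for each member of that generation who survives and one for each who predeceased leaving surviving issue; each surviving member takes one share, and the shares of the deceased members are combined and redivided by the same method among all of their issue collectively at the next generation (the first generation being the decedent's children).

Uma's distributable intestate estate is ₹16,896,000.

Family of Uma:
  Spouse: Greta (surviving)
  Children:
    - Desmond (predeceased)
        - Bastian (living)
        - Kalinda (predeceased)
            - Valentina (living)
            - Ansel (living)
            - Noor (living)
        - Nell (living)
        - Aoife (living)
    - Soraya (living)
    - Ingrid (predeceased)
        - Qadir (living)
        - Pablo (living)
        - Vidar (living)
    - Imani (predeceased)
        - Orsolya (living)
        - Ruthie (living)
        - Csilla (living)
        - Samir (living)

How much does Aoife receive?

Greta takes one-quarter of ₹16,896,000 = ₹4,224,000. The remaining ₹12,672,000 passes to the descendants.
The descendants' portion (₹12,672,000) is divided at the children's generation into 4 shares of ₹3,168,000. Soraya takes ₹3,168,000. The 3 shares of the deceased (Desmond, Ingrid, and Imani) are combined into a pool of ₹9,504,000.
That pool (₹9,504,000) is divided at the grandchildren's generation into 11 shares of ₹864,000. Bastian, Nell, Aoife, Qadir, Pablo, Vidar, Orsolya, Ruthie, Csilla, and Samir each take ₹864,000. The remaining share for the deceased Kalinda (₹864,000) is carried to the next generation.
That pool (₹864,000) is divided at the great-grandchildren's generation equally among Valentina, Ansel, and Noor: ₹288,000 each.

Aoife receives ₹864,000.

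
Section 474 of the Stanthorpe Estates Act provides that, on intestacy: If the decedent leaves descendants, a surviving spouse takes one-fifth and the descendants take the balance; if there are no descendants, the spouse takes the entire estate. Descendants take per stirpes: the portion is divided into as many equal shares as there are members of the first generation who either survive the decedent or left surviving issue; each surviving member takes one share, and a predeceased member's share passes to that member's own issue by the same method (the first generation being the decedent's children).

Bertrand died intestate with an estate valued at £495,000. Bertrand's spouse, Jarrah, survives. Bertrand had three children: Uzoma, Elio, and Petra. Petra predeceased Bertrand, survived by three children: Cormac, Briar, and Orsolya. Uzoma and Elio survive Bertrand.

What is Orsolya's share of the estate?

Jarrah takes one-fifth of £495,000 = £99,000. The remaining £396,000 passes to the descendants.
The descendants' portion (£396,000) is divided into 3 shares of £132,000: Uzoma and Elio each take £132,000; Petra's £132,000 share passes to Petra's issue.
Petra's share (£132,000) is divided into 3 shares of £44,000: Cormac, Briar, and Orsolya each take £44,000.

Orsolya receives £44,000.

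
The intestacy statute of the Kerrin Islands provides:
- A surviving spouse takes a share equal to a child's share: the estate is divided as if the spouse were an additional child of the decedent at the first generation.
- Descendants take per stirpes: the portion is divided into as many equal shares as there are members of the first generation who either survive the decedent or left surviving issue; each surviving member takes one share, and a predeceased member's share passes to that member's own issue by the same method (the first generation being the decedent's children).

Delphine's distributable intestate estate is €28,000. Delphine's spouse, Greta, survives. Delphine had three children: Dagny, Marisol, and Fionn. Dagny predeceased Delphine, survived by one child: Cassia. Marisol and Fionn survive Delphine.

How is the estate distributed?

The spouse counts as an additional share at the children's level, so there are 4 primary shares of €7,000. Greta takes one such share (€7,000).
The children's combined portion (€21,000) is divided into 3 shares of €7,000: Marisol and Fionn each take €7,000; Dagny's €7,000 share passes to Dagny's issue.
Dagny's share (€7,000) passes entirely to Cassia.

Greta: €7,000; Cassia: €7,000; Marisol: €7,000; Fionn: €7,000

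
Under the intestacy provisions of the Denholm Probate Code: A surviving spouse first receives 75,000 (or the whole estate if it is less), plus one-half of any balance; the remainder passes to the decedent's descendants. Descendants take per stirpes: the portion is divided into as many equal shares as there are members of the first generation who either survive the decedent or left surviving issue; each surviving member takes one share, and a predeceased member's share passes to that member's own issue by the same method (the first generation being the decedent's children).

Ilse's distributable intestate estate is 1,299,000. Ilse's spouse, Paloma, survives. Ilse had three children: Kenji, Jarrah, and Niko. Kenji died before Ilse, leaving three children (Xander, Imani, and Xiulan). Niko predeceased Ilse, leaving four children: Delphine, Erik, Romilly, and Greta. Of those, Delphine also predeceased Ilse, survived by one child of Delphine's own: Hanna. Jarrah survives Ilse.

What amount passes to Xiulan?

Paloma first takes 75,000, leaving a balance of 1,224,000. Paloma then takes one-half of the balance (612,000), for a total of 687,000. The remaining 612,000 passes to the descendants.
The descendants' portion (612,000) is divided into 3 shares of 204,000: Jarrah takes 204,000; Kenji's 204,000 share passes to Kenji's issue; Niko's 204,000 share passes to Niko's issue.
Kenji's share (204,000) is divided into 3 shares of 68,000: Xander, Imani, and Xiulan each take 68,000.
Niko's share (204,000) is divided into 4 shares of 51,000: Erik, Romilly, and Greta each take 51,000; Delphine's 51,000 share passes to Delphine's issue.
Delphine's share (51,000) passes entirely to Hanna.

Xiulan receives 68,000.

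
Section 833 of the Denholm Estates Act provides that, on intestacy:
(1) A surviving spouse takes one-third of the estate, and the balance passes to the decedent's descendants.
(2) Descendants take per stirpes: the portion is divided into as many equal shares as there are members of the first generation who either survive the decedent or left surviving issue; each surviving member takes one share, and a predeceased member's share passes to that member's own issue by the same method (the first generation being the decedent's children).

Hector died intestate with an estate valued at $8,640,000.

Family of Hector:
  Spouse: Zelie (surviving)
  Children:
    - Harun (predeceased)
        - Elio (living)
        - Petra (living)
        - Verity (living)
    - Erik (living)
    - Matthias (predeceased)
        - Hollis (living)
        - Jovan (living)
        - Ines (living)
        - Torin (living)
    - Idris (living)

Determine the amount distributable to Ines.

Zelie takes one-third of $8,640,000 = $2,880,000. The remaining $5,760,000 passes to the descendants.
The descendants' portion ($5,760,000) is divided into 4 shares of $1,440,000: Erik and Idris each take $1,440,000; Harun's $1,440,000 share passes to Harun's issue; Matthias's $1,440,000 share passes to Matthias's issue.
Harun's share ($1,440,000) is divided into 3 shares of $480,000: Elio, Petra, and Verity each take $480,000.
Matthias's share ($1,440,000) is divided into 4 shares of $360,000: Hollis, Jovan, Ines, and Torin each take $360,000.

Ines receives $360,000.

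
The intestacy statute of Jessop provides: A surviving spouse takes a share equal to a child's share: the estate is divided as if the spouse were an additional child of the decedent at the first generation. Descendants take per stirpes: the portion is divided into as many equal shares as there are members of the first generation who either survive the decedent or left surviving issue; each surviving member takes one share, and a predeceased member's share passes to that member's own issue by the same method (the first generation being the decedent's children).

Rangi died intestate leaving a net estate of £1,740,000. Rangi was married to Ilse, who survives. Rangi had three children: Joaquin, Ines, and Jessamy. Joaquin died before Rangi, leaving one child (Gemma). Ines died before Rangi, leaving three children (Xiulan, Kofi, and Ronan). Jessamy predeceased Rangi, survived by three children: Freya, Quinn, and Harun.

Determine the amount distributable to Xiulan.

Xiulan receives £145,000.

The spouse counts as an additional share at the children's level, so there are 4 primary shares of £435,000. Ilse takes one such share (£435,000).
The children's combined portion (£1,305,000) is divided into 3 shares of £435,000: Joaquin's £435,000 share passes to Joaquin's issue; Ines's £435,000 share passes to Ines's issue; Jessamy's £435,000 share passes to Jessamy's issue.
Joaquin's share (£435,000) passes entirely to Gemma.
Ines's share (£435,000) is divided into 3 shares of £145,000: Xiulan, Kofi, and Ronan each take £145,000.
Jessamy's share (£435,000) is divided into 3 shares of £145,000: Freya, Quinn, and Harun each take £145,000.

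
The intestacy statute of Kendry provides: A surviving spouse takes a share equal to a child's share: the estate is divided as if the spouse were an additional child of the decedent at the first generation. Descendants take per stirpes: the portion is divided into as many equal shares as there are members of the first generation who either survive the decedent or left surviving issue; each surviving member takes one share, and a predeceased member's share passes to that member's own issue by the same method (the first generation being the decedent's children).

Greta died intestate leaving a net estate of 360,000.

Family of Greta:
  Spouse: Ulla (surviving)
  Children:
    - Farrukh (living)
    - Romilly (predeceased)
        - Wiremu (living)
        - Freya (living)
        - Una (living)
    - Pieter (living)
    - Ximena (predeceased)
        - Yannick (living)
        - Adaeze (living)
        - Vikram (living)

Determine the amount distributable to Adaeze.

Adaeze receives 24,000.

The spouse counts as an additional share at the children's level, so there are 5 primary shares of 72,000. Ulla takes one such share (72,000).
The children's combined portion (288,000) is divided into 4 shares of 72,000: Farrukh and Pieter each take 72,000; Romilly's 72,000 share passes to Romilly's issue; Ximena's 72,000 share passes to Ximena's issue.
Romilly's share (72,000) is divided into 3 shares of 24,000: Wiremu, Freya, and Una each take 24,000.
Ximena's share (72,000) is divided into 3 shares of 24,000: Yannick, Adaeze, and Vikram each take 24,000.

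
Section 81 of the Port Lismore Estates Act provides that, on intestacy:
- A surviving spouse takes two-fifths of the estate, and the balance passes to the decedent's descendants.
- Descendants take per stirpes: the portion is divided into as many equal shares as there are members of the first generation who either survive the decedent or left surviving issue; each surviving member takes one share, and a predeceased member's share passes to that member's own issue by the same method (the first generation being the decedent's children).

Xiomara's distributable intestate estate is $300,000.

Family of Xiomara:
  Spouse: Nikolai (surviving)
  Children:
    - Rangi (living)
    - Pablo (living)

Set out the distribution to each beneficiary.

Nikolai: $120,000; Rangi: $90,000; Pablo: $90,000

Nikolai takes two-fifths of $300,000 = $120,000. The remaining $180,000 passes to the descendants.
The descendants' portion ($180,000) is divided into 2 shares of $90,000: Rangi and Pablo each take $90,000.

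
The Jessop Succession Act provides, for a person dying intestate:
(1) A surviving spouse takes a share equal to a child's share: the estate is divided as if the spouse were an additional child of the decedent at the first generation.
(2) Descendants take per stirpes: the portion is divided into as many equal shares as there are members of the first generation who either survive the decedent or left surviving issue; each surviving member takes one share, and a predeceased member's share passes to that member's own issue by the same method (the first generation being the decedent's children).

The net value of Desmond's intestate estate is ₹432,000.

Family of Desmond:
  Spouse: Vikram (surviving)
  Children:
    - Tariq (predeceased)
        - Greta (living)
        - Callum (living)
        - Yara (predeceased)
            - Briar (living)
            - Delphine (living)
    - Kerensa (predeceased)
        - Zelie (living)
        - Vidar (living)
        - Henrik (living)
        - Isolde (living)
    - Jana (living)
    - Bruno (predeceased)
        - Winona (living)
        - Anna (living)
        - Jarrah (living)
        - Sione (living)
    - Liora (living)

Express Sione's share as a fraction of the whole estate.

The spouse counts as an additional share at the children's level, so there are 6 primary shares of ₹72,000. Vikram takes one such share (₹72,000).
The children's combined portion (₹360,000) is divided into 5 shares of ₹72,000: Jana and Liora each take ₹72,000; Tariq's ₹72,000 share passes to Tariq's issue; Kerensa's ₹72,000 share passes to Kerensa's issue; Bruno's ₹72,000 share passes to Bruno's issue.
Tariq's share (₹72,000) is divided into 3 shares of ₹24,000: Greta and Callum each take ₹24,000; Yara's ₹24,000 share passes to Yara's issue.
Yara's share (₹24,000) is divided into 2 shares of ₹12,000: Briar and Delphine each take ₹12,000.
Kerensa's share (₹72,000) is divided into 4 shares of ₹18,000: Zelie, Vidar, Henrik, and Isolde each take ₹18,000.
Bruno's share (₹72,000) is divided into 4 shares of ₹18,000: Winona, Anna, Jarrah, and Sione each take ₹18,000.

Sione receives 1/24 of the estate.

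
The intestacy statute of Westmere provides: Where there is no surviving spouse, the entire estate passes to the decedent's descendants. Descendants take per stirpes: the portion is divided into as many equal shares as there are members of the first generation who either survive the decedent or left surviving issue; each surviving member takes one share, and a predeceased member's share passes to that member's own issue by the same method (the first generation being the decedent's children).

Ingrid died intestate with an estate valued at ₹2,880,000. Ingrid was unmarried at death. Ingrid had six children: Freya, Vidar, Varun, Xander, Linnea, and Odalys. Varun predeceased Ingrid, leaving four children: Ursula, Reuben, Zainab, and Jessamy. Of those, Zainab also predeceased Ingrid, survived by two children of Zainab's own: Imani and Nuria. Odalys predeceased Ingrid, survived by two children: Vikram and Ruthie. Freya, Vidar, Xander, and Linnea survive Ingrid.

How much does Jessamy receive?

Jessamy receives ₹120,000.

The entire ₹2,880,000 passes to the descendants.
That amount (₹2,880,000) is divided into 6 shares of ₹480,000: Freya, Vidar, Xander, and Linnea each take ₹480,000; Varun's ₹480,000 share passes to Varun's issue; Odalys's ₹480,000 share passes to Odalys's issue.
Varun's share (₹480,000) is divided into 4 shares of ₹120,000: Ursula, Reuben, and Jessamy each take ₹120,000; Zainab's ₹120,000 share passes to Zainab's issue.
Zainab's share (₹120,000) is divided into 2 shares of ₹60,000: Imani and Nuria each take ₹60,000.
Odalys's share (₹480,000) is divided into 2 shares of ₹240,000: Vikram and Ruthie each take ₹240,000.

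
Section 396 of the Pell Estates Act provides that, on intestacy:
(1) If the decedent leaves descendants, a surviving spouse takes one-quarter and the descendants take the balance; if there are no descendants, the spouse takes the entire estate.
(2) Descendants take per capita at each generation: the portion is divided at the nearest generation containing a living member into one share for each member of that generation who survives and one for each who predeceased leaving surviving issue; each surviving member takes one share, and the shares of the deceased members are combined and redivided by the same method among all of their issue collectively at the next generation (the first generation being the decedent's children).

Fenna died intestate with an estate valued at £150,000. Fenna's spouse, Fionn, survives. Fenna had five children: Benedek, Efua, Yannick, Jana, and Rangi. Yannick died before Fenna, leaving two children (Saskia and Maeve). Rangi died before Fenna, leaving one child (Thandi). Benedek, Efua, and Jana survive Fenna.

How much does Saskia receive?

Saskia receives £15,000.

Fionn takes one-quarter of £150,000 = £37,500. The remaining £112,500 passes to the descendants.
The descendants' portion (£112,500) is divided at the children's generation into 5 shares of £22,500. Benedek, Efua, and Jana each take £22,500. The 2 shares of the deceased (Yannick and Rangi) are combined into a pool of £45,000.
That pool (£45,000) is divided at the grandchildren's generation equally among Saskia, Maeve, and Thandi: £15,000 each.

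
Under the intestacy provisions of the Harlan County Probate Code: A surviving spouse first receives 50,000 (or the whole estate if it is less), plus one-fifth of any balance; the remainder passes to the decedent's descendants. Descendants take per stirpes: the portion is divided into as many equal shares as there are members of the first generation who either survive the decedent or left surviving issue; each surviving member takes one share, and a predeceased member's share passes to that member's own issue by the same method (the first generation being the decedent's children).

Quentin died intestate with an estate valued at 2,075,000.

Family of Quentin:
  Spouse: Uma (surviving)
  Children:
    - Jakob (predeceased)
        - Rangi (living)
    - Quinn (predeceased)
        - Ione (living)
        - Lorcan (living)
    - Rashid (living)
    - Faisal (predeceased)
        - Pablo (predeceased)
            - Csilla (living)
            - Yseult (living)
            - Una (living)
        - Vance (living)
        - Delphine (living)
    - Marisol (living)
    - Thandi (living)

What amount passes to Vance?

Vance receives 90,000.

Uma first takes 50,000, leaving a balance of 2,025,000. Uma then takes one-fifth of the balance (405,000), for a total of 455,000. The remaining 1,620,000 passes to the descendants.
The descendants' portion (1,620,000) is divided into 6 shares of 270,000: Rashid, Marisol, and Thandi each take 270,000; Jakob's 270,000 share passes to Jakob's issue; Quinn's 270,000 share passes to Quinn's issue; Faisal's 270,000 share passes to Faisal's issue.
Jakob's share (270,000) passes entirely to Rangi.
Quinn's share (270,000) is divided into 2 shares of 135,000: Ione and Lorcan each take 135,000.
Faisal's share (270,000) is divided into 3 shares of 90,000: Vance and Delphine each take 90,000; Pablo's 90,000 share passes to Pablo's issue.
Pablo's share (90,000) is divided into 3 shares of 30,000: Csilla, Yseult, and Una each take 30,000.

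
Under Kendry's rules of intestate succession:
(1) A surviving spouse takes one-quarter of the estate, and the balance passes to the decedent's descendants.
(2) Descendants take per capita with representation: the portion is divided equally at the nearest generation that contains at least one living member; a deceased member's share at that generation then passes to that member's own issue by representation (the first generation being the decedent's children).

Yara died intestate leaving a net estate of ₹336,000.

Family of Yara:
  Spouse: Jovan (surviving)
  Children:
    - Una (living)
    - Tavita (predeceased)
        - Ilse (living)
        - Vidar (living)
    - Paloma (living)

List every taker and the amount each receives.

Jovan takes one-quarter of ₹336,000 = ₹84,000. The remaining ₹252,000 passes to the descendants.
The descendants' portion (₹252,000) is divided into 3 shares of ₹84,000: Una and Paloma each take ₹84,000; Tavita's ₹84,000 share passes to Tavita's issue.
Tavita's share (₹84,000) is divided into 2 shares of ₹42,000: Ilse and Vidar each take ₹42,000.

Jovan: ₹84,000; Una: ₹84,000; Ilse: ₹42,000; Vidar: ₹42,000; Paloma: ₹84,000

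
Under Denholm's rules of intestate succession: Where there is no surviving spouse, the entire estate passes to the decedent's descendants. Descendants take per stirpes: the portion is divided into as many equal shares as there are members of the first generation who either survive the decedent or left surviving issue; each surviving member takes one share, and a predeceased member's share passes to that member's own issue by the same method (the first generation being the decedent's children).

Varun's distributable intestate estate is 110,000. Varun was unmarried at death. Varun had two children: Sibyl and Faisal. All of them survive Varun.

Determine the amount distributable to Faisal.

Faisal receives 55,000.

The entire 110,000 passes to the descendants.
That amount (110,000) is divided into 2 shares of 55,000: Sibyl and Faisal each take 55,000.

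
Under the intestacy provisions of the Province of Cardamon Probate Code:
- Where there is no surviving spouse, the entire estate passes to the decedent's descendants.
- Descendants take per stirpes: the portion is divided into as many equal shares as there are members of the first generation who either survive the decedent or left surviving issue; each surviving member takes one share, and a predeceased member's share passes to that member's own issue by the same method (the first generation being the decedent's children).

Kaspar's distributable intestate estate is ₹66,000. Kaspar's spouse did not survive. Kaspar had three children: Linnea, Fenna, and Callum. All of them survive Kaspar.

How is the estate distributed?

Linnea: ₹22,000; Fenna: ₹22,000; Callum: ₹22,000

The entire ₹66,000 passes to the descendants.
That amount (₹66,000) is divided into 3 shares of ₹22,000: Linnea, Fenna, and Callum each take ₹22,000.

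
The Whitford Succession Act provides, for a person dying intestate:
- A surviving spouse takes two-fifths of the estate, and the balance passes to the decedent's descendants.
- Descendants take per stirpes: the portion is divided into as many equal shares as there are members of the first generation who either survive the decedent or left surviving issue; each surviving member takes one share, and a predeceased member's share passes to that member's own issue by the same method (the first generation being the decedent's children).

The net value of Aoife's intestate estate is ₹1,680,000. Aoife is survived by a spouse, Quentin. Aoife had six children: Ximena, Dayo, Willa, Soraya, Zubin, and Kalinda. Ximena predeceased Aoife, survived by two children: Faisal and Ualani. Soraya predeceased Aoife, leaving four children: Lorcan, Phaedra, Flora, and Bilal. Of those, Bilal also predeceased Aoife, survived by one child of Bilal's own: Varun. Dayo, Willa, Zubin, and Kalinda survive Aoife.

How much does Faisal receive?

Faisal receives ₹84,000.

Quentin takes two-fifths of ₹1,680,000 = ₹672,000. The remaining ₹1,008,000 passes to the descendants.
The descendants' portion (₹1,008,000) is divided into 6 shares of ₹168,000: Dayo, Willa, Zubin, and Kalinda each take ₹168,000; Ximena's ₹168,000 share passes to Ximena's issue; Soraya's ₹168,000 share passes to Soraya's issue.
Ximena's share (₹168,000) is divided into 2 shares of ₹84,000: Faisal and Ualani each take ₹84,000.
Soraya's share (₹168,000) is divided into 4 shares of ₹42,000: Lorcan, Phaedra, and Flora each take ₹42,000; Bilal's ₹42,000 share passes to Bilal's issue.
Bilal's share (₹42,000) passes entirely to Varun.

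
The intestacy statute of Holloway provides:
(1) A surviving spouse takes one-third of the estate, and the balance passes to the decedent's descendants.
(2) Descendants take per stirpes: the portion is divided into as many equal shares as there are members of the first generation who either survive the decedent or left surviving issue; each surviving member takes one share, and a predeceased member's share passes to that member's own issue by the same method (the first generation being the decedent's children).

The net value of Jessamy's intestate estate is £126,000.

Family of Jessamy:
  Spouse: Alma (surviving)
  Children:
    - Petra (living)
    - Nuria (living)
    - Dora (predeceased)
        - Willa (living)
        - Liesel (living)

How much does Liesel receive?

Liesel receives £14,000.

Alma takes one-third of £126,000 = £42,000. The remaining £84,000 passes to the descendants.
The descendants' portion (£84,000) is divided into 3 shares of £28,000: Petra and Nuria each take £28,000; Dora's £28,000 share passes to Dora's issue.
Dora's share (£28,000) is divided into 2 shares of £14,000: Willa and Liesel each take £14,000.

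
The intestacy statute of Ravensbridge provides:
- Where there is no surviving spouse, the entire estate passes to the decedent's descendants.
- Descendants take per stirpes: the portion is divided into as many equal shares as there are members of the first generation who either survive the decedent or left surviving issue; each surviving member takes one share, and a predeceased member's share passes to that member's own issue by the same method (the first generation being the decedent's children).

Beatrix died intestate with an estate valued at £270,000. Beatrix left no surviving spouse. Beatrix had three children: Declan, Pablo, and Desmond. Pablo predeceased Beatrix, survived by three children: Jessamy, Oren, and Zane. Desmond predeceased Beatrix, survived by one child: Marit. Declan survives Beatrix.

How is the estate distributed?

The entire £270,000 passes to the descendants.
That amount (£270,000) is divided into 3 shares of £90,000: Declan takes £90,000; Pablo's £90,000 share passes to Pablo's issue; Desmond's £90,000 share passes to Desmond's issue.
Pablo's share (£90,000) is divided into 3 shares of £30,000: Jessamy, Oren, and Zane each take £30,000.
Desmond's share (£90,000) passes entirely to Marit.

Declan: £90,000; Jessamy: £30,000; Oren: £30,000; Zane: £30,000; Marit: £90,000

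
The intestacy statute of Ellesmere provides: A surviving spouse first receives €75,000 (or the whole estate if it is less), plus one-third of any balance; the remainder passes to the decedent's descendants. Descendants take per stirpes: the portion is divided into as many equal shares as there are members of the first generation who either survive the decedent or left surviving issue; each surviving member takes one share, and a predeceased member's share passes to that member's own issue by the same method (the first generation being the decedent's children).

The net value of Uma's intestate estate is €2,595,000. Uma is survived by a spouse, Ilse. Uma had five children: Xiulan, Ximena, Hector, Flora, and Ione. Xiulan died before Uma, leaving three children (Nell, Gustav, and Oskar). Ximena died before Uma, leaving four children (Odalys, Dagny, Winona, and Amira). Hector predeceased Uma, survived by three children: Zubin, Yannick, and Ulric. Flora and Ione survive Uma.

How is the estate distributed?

Ilse: €915,000; Nell: €112,000; Gustav: €112,000; Oskar: €112,000; Odalys: €84,000; Dagny: €84,000; Winona: €84,000; Amira: €84,000; Zubin: €112,000; Yannick: €112,000; Ulric: €112,000; Flora: €336,000; Ione: €336,000

Ilse first takes €75,000, leaving a balance of €2,520,000. Ilse then takes one-third of the balance (€840,000), for a total of €915,000. The remaining €1,680,000 passes to the descendants.
The descendants' portion (€1,680,000) is divided into 5 shares of €336,000: Flora and Ione each take €336,000; Xiulan's €336,000 share passes to Xiulan's issue; Ximena's €336,000 share passes to Ximena's issue; Hector's €336,000 share passes to Hector's issue.
Xiulan's share (€336,000) is divided into 3 shares of €112,000: Nell, Gustav, and Oskar each take €112,000.
Ximena's share (€336,000) is divided into 4 shares of €84,000: Odalys, Dagny, Winona, and Amira each take €84,000.
Hector's share (€336,000) is divided into 3 shares of €112,000: Zubin, Yannick, and Ulric each take €112,000.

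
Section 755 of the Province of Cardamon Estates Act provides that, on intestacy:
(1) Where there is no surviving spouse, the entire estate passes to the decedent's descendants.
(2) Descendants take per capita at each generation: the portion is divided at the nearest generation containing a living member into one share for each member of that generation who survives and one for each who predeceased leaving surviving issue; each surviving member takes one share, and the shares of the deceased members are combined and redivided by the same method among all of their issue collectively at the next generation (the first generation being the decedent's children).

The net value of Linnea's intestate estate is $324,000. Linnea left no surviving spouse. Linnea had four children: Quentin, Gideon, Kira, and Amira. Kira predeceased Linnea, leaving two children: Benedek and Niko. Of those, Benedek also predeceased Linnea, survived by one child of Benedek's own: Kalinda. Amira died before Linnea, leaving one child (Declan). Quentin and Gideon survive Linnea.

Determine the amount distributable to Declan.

Declan receives $54,000.

The entire $324,000 passes to the descendants.
That amount ($324,000) is divided at the children's generation into 4 shares of $81,000. Quentin and Gideon each take $81,000. The 2 shares of the deceased (Kira and Amira) are combined into a pool of $162,000.
That pool ($162,000) is divided at the grandchildren's generation into 3 shares of $54,000. Niko and Declan each take $54,000. The remaining share for the deceased Benedek ($54,000) is carried to the next generation.
That pool ($54,000) passes entirely to Kalinda, the sole taker at the great-grandchildren's generation.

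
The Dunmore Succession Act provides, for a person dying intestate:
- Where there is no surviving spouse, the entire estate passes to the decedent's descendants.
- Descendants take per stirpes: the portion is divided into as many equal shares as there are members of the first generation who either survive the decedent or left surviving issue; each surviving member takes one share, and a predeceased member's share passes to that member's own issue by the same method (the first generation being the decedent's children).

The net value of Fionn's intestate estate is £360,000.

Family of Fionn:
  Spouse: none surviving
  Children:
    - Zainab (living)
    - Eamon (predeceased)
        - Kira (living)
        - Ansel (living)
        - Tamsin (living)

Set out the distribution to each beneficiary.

Zainab: £180,000; Kira: £60,000; Ansel: £60,000; Tamsin: £60,000

The entire £360,000 passes to the descendants.
That amount (£360,000) is divided into 2 shares of £180,000: Zainab takes £180,000; Eamon's £180,000 share passes to Eamon's issue.
Eamon's share (£180,000) is divided into 3 shares of £60,000: Kira, Ansel, and Tamsin each take £60,000.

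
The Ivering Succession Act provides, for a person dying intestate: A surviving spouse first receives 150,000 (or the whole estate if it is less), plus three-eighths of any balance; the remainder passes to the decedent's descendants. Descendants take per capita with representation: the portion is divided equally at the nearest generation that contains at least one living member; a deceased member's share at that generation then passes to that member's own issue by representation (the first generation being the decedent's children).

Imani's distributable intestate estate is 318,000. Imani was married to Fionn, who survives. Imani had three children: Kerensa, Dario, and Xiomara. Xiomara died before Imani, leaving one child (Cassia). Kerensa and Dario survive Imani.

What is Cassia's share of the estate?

Cassia receives 35,000.

Fionn first takes 150,000, leaving a balance of 168,000. Fionn then takes three-eighths of the balance (63,000), for a total of 213,000. The remaining 105,000 passes to the descendants.
The descendants' portion (105,000) is divided into 3 shares of 35,000: Kerensa and Dario each take 35,000; Xiomara's 35,000 share passes to Xiomara's issue.
Xiomara's share (35,000) passes entirely to Cassia.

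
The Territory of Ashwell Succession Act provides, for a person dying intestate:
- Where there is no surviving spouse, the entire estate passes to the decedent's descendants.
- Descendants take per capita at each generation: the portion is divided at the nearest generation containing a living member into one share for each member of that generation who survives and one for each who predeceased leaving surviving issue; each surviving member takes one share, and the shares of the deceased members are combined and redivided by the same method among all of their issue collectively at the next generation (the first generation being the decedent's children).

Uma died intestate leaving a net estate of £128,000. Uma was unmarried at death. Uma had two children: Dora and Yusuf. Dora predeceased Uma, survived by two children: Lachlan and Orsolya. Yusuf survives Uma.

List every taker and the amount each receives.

Lachlan: £32,000; Orsolya: £32,000; Yusuf: £64,000

The entire £128,000 passes to the descendants.
That amount (£128,000) is divided at the children's generation into 2 shares of £64,000. Yusuf takes £64,000. The remaining share for the deceased Dora (£64,000) is carried to the next generation.
That pool (£64,000) is divided at the grandchildren's generation equally among Lachlan and Orsolya: £32,000 each.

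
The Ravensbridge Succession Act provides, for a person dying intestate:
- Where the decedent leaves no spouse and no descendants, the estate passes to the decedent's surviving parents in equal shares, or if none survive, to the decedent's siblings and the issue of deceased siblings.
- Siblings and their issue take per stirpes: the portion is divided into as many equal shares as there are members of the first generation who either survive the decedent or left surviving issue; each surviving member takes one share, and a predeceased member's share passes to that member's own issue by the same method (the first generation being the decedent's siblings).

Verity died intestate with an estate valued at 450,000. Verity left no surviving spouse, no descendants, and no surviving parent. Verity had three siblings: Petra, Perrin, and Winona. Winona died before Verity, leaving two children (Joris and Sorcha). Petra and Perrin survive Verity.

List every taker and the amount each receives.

Petra: 150,000; Perrin: 150,000; Joris: 75,000; Sorcha: 75,000

The entire 450,000 passes to the siblings and their issue.
That amount (450,000) is divided into 3 shares of 150,000: Petra and Perrin each take 150,000; Winona's 150,000 share passes to Winona's issue.
Winona's share (150,000) is divided into 2 shares of 75,000: Joris and Sorcha each take 75,000.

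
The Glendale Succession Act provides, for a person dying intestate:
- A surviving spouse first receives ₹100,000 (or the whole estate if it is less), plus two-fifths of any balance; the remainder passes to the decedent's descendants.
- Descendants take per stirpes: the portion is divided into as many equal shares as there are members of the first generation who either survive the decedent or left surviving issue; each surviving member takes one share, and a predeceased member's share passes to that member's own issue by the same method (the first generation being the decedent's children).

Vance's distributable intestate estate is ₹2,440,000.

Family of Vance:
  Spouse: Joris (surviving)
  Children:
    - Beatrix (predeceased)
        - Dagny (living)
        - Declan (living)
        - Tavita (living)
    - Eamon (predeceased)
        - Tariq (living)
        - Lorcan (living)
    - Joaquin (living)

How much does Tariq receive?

Joris first takes ₹100,000, leaving a balance of ₹2,340,000. Joris then takes two-fifths of the balance (₹936,000), for a total of ₹1,036,000. The remaining ₹1,404,000 passes to the descendants.
The descendants' portion (₹1,404,000) is divided into 3 shares of ₹468,000: Joaquin takes ₹468,000; Beatrix's ₹468,000 share passes to Beatrix's issue; Eamon's ₹468,000 share passes to Eamon's issue.
Beatrix's share (₹468,000) is divided into 3 shares of ₹156,000: Dagny, Declan, and Tavita each take ₹156,000.
Eamon's share (₹468,000) is divided into 2 shares of ₹234,000: Tariq and Lorcan each take ₹234,000.

Tariq receives ₹234,000.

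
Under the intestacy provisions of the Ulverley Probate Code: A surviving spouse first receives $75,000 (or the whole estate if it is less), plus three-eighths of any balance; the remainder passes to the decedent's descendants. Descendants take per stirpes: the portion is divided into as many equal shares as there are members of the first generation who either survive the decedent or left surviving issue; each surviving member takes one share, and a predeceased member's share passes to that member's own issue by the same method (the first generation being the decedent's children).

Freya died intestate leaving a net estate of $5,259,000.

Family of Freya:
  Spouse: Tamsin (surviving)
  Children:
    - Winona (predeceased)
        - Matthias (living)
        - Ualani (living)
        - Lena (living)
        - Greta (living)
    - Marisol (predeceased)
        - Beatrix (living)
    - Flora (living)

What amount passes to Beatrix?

Tamsin first takes $75,000, leaving a balance of $5,184,000. Tamsin then takes three-eighths of the balance ($1,944,000), for a total of $2,019,000. The remaining $3,240,000 passes to the descendants.
The descendants' portion ($3,240,000) is divided into 3 shares of $1,080,000: Flora takes $1,080,000; Winona's $1,080,000 share passes to Winona's issue; Marisol's $1,080,000 share passes to Marisol's issue.
Winona's share ($1,080,000) is divided into 4 shares of $270,000: Matthias, Ualani, Lena, and Greta each take $270,000.
Marisol's share ($1,080,000) passes entirely to Beatrix.

Beatrix receives $1,080,000.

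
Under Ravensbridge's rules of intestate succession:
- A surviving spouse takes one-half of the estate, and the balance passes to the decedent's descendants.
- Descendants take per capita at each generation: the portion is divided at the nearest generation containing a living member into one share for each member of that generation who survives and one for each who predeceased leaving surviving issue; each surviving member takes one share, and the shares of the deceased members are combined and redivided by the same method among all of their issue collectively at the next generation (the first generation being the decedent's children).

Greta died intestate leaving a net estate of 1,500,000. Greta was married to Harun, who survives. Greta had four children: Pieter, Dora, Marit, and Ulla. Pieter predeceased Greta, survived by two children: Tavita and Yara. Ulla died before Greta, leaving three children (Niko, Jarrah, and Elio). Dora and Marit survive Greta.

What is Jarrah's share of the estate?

Jarrah receives 75,000.

Harun takes one-half of 1,500,000 = 750,000. The remaining 750,000 passes to the descendants.
The descendants' portion (750,000) is divided at the children's generation into 4 shares of 187,500. Dora and Marit each take 187,500. The 2 shares of the deceased (Pieter and Ulla) are combined into a pool of 375,000.
That pool (375,000) is divided at the grandchildren's generation equally among Tavita, Yara, Niko, Jarrah, and Elio: 75,000 each.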